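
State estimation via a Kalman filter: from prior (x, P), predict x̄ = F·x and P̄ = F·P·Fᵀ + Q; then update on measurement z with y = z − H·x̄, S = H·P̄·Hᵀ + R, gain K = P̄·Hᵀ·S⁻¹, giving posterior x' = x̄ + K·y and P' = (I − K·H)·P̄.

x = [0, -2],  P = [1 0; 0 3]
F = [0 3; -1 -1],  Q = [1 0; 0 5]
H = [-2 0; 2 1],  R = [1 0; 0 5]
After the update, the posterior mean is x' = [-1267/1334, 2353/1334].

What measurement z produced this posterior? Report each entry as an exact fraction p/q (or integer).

x̄ = F·x = [-6, 2]
P̄ = F·P·Fᵀ + Q = [28 -9; -9 9]
S = H·P̄·Hᵀ + R = [113 -94; -94 90]
K = P̄·Hᵀ·S⁻¹ = [-311/667 47/1334; 387/667 675/1334]
x' − x̄ = [6737/1334, -315/1334] = K·y
y = (KᵀK)⁻¹·Kᵀ·(x' − x̄) = [-10, 11]
z = y + H·x̄ = [-10, 11] + [12, -10] = [2, 1]

z = [2, 1]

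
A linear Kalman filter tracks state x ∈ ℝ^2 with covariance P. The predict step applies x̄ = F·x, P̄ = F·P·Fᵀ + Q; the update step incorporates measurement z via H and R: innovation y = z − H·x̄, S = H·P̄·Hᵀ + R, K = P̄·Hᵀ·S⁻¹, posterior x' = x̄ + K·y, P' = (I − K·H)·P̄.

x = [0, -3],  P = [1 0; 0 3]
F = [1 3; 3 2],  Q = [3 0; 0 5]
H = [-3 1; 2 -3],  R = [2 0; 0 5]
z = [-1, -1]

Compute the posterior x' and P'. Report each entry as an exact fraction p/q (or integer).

x̄ = F·x = [-9, -6]
P̄ = F·P·Fᵀ + Q = [31 21; 21 26]
y = z − H·x̄ = [-22, -1]
S = H·P̄·Hᵀ + R = [181 -33; -33 111]
K = P̄·Hᵀ·S⁻¹ = [-2675/6334 -2557/19002; -1765/6334 -2579/6334]
x' = x̄ + K·y = [8089/19002, 3405/6334]
P' = (I − K·H)·P̄ = [8705/19002 3355/6334; 3355/6334 6535/6334]

x' = [8089/19002, 3405/6334]
P' = [8705/19002 3355/6334; 3355/6334 6535/6334]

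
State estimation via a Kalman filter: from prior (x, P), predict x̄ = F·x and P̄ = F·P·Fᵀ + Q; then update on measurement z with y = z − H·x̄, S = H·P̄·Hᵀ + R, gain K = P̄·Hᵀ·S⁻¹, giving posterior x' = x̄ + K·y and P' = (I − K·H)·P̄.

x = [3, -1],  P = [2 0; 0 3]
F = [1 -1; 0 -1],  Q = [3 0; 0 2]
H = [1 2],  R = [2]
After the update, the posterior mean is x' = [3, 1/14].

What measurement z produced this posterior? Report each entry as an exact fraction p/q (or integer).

z = [3]

x̄ = F·x = [4, 1]
P̄ = F·P·Fᵀ + Q = [8 3; 3 5]
S = H·P̄·Hᵀ + R = [42]
K = P̄·Hᵀ·S⁻¹ = [1/3; 13/42]
x' − x̄ = [-1, -13/14] = K·y
y = (KᵀK)⁻¹·Kᵀ·(x' − x̄) = [-3]
z = y + H·x̄ = [-3] + [6] = [3]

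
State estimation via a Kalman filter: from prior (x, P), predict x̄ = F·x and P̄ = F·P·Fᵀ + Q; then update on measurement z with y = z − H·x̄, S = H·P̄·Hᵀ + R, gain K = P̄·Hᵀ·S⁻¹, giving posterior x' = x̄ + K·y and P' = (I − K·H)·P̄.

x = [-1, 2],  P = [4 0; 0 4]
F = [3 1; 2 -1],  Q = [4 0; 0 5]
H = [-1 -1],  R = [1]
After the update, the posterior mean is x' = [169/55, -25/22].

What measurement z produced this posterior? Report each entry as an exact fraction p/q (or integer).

z = [-2]

x̄ = F·x = [-1, -4]
P̄ = F·P·Fᵀ + Q = [44 20; 20 25]
S = H·P̄·Hᵀ + R = [110]
K = P̄·Hᵀ·S⁻¹ = [-32/55; -9/22]
x' − x̄ = [224/55, 63/22] = K·y
y = (KᵀK)⁻¹·Kᵀ·(x' − x̄) = [-7]
z = y + H·x̄ = [-7] + [5] = [-2]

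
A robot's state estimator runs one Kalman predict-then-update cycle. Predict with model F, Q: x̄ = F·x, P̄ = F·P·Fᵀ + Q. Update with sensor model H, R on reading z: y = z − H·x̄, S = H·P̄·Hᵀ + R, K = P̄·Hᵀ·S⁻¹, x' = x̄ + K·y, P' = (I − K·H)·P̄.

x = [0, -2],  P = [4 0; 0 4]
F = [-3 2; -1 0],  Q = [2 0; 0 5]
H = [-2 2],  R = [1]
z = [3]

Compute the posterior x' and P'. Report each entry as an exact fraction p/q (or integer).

x' = [-208/157, 30/157]
P' = [1422/157 1380/157; 1380/157 1377/157]

x̄ = F·x = [-4, 0]
P̄ = F·P·Fᵀ + Q = [54 12; 12 9]
y = z − H·x̄ = [-5]
S = H·P̄·Hᵀ + R = [157]
K = P̄·Hᵀ·S⁻¹ = [-84/157; -6/157]
x' = x̄ + K·y = [-208/157, 30/157]
P' = (I − K·H)·P̄ = [1422/157 1380/157; 1380/157 1377/157]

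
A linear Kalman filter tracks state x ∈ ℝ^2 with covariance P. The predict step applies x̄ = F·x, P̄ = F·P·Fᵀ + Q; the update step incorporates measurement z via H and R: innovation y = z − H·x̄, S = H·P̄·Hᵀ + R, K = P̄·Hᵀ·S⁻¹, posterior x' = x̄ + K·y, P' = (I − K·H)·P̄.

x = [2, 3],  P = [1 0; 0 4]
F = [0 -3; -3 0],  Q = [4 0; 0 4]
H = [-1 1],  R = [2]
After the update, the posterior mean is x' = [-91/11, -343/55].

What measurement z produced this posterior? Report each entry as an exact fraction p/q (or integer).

z = [2]

x̄ = F·x = [-9, -6]
P̄ = F·P·Fᵀ + Q = [40 0; 0 13]
S = H·P̄·Hᵀ + R = [55]
K = P̄·Hᵀ·S⁻¹ = [-8/11; 13/55]
x' − x̄ = [8/11, -13/55] = K·y
y = (KᵀK)⁻¹·Kᵀ·(x' − x̄) = [-1]
z = y + H·x̄ = [-1] + [3] = [2]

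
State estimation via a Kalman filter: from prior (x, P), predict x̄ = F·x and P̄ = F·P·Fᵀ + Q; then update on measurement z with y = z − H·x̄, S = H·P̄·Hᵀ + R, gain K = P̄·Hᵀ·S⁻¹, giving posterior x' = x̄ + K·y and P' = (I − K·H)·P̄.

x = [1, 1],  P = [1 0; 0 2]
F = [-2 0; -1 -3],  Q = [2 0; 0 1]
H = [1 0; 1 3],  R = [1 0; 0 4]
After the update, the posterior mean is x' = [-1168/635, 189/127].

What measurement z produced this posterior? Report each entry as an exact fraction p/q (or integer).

z = [-2, 3]

x̄ = F·x = [-2, -4]
P̄ = F·P·Fᵀ + Q = [6 2; 2 20]
S = H·P̄·Hᵀ + R = [7 12; 12 202]
K = P̄·Hᵀ·S⁻¹ = [534/635 6/635; -34/127 41/127]
x' − x̄ = [102/635, 697/127] = K·y
y = (KᵀK)⁻¹·Kᵀ·(x' − x̄) = [0, 17]
z = y + H·x̄ = [0, 17] + [-2, -14] = [-2, 3]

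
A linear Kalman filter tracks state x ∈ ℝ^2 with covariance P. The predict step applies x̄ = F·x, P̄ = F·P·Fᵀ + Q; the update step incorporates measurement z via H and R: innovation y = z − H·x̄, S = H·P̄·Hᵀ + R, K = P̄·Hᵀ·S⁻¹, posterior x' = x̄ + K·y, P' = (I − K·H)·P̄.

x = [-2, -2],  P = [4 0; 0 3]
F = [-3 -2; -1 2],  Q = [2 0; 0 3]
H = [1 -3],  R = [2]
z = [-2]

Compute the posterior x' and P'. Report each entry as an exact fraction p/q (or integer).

x̄ = F·x = [10, -2]
P̄ = F·P·Fᵀ + Q = [50 0; 0 19]
y = z − H·x̄ = [-18]
S = H·P̄·Hᵀ + R = [223]
K = P̄·Hᵀ·S⁻¹ = [50/223; -57/223]
x' = x̄ + K·y = [1330/223, 580/223]
P' = (I − K·H)·P̄ = [8650/223 2850/223; 2850/223 988/223]

x' = [1330/223, 580/223]
P' = [8650/223 2850/223; 2850/223 988/223]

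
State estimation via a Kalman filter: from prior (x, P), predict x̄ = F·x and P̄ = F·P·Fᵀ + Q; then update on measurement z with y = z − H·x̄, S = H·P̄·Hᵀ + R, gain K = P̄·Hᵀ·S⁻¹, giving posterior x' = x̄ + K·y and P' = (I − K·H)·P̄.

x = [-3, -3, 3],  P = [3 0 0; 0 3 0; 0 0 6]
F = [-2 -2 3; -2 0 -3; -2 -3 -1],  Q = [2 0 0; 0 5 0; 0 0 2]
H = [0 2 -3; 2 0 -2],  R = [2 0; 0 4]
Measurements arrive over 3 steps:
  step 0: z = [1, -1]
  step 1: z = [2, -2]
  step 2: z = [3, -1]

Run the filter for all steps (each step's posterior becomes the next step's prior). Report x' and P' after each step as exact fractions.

step 0: x' = [126677/34775, 9077/1391, 142426/34775], P' = [307104/34775 16890/1391 288052/34775; 16890/1391 26825/1391 17814/1391; 288052/34775 17814/1391 303426/34775]
step 1: x' = [-320192828/591407893, 876455918/591407893, 196548294/591407893], P' = [3169289920/591407893 4433563154/591407893 3049764864/591407893; 4433563154/591407893 7618976555/591407893 5049889254/591407893; 3049764864/591407893 5049889254/591407893 3474281350/591407893]
step 2: x' = [147846175764/446535301489, 1247330817506/446535301489, 379806552550/446535301489], P' = [11032753144896/2232676507445 3063732138018/446535301489 10558307523576/2232676507445; 3063732138018/446535301489 15962997054269/1339605904467 10567019466226/1339605904467; 10558307523576/2232676507445 10567019466226/1339605904467 36414559045138/6698029522335]

step 0: x̄ = F·x = [21, -3, 12]
step 0: P̄ = F·P·Fᵀ + Q = [80 -42 12; -42 71 30; 12 30 47]
step 0: y = z − H·x̄ = [43, -19]
step 0: S = H·P̄·Hᵀ + R = [349 -78; -78 416]
step 0: K = P̄·Hᵀ·S⁻¹ = [-756/2675 9526/34775; 8/107 -462/1391; -753/2675 -7687/34775]
step 0: x' = x̄ + K·y = [126677/34775, 9077/1391, 142426/34775]
step 0: P' = (I − K·H)·P̄ = [307104/34775 16890/1391 288052/34775; 16890/1391 26825/1391 17814/1391; 288052/34775 17814/1391 303426/34775]
step 1: x̄ = F·x = [-279926/34775, -680632/34775, -215311/6955]
step 1: P̄ = F·P·Fᵀ + Q = [1288476/34775 2858682/34775 858946/6955; 2858682/34775 7589749/34775 2196952/6955; 858946/6955 2196952/6955 661133/1391]
step 1: y = z − H·x̄ = [-1798851/34775, -1662808/34775]
step 1: S = H·P̄·Hᵀ + R = [47366351/34775 40897258/34775; 40897258/34775 37048464/34775]
step 1: K = P̄·Hᵀ·S⁻¹ = [-141084142/591407893 59762528/591407893; 44142674/591407893 -308163050/591407893; -161532771/591407893 -212258243/591407893]
step 1: x' = x̄ + K·y = [-320192828/591407893, 876455918/591407893, 196548294/591407893]
step 1: P' = (I − K·H)·P̄ = [3169289920/591407893 4433563154/591407893 3049764864/591407893; 4433563154/591407893 7618976555/591407893 5049889254/591407893; 3049764864/591407893 5049889254/591407893 3474281350/591407893]
step 2: x̄ = F·x = [-522881298/591407893, 50740774/591407893, -2185530392/591407893]
step 2: P̄ = F·P·Fᵀ + Q = [13877069652/591407893 29442215670/591407893 44755522266/591407893; 29442215670/591407893 83499909663/591407893 119548504852/591407893; 44755522266/591407893 119548504852/591407893 181606198639/591407893]
step 2: y = z − H·x̄ = [-4883849045/591407893, -3916706081/591407893]
step 2: S = H·P̄·Hᵀ + R = [535056183965/591407893 460678901510/591407893; 460678901510/591407893 426254526608/591407893]
step 2: K = P̄·Hᵀ·S⁻¹ = [-518800595274/2232676507445 47444562132/446535301489; 112467854930/1339605904467 -687911526086/1339605904467; -1786741236577/6698029522335 -473963647441/1339605904467]
step 2: x' = x̄ + K·y = [147846175764/446535301489, 1247330817506/446535301489, 379806552550/446535301489]
step 2: P' = (I − K·H)·P̄ = [11032753144896/2232676507445 3063732138018/446535301489 10558307523576/2232676507445; 3063732138018/446535301489 15962997054269/1339605904467 10567019466226/1339605904467; 10558307523576/2232676507445 10567019466226/1339605904467 36414559045138/6698029522335]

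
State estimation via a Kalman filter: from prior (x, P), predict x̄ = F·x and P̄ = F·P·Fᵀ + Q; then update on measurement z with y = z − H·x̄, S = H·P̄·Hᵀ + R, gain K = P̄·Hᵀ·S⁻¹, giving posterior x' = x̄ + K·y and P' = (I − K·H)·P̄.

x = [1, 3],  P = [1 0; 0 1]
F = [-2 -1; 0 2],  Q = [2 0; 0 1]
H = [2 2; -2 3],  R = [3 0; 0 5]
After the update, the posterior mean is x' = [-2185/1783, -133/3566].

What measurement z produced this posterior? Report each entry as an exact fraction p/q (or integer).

z = [-3, 1]

x̄ = F·x = [-5, 6]
P̄ = F·P·Fᵀ + Q = [7 -2; -2 5]
S = H·P̄·Hᵀ + R = [35 -2; -2 102]
K = P̄·Hᵀ·S⁻¹ = [490/1783 -340/1783; 325/1783 677/3566]
x' − x̄ = [6730/1783, -21529/3566] = K·y
y = (KᵀK)⁻¹·Kᵀ·(x' − x̄) = [-5, -27]
z = y + H·x̄ = [-5, -27] + [2, 28] = [-3, 1]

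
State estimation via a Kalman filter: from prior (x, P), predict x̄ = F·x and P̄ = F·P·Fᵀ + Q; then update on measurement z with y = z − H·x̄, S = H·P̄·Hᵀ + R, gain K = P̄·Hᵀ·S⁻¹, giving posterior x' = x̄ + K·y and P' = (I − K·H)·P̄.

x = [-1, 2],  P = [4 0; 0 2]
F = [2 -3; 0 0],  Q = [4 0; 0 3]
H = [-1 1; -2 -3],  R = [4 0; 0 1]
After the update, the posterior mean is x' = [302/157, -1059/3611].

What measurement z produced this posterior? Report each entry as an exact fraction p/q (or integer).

z = [-3, -3]

x̄ = F·x = [-8, 0]
P̄ = F·P·Fᵀ + Q = [38 0; 0 3]
S = H·P̄·Hᵀ + R = [45 67; 67 180]
K = P̄·Hᵀ·S⁻¹ = [-76/157 -38/157; 1143/3611 -606/3611]
x' − x̄ = [1558/157, -1059/3611] = K·y
y = (KᵀK)⁻¹·Kᵀ·(x' − x̄) = [-11, -19]
z = y + H·x̄ = [-11, -19] + [8, 16] = [-3, -3]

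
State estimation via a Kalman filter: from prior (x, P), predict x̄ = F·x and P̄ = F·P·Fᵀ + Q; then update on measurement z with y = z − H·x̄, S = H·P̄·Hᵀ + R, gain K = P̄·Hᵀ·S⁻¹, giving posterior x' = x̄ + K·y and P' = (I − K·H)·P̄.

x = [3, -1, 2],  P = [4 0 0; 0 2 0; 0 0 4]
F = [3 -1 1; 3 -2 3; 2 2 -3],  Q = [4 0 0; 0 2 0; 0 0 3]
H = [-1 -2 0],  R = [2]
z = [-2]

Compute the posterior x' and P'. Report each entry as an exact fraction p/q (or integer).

x̄ = F·x = [12, 17, -2]
P̄ = F·P·Fᵀ + Q = [46 52 8; 52 82 -20; 8 -20 63]
y = z − H·x̄ = [44]
S = H·P̄·Hᵀ + R = [584]
K = P̄·Hᵀ·S⁻¹ = [-75/292; -27/73; 4/73]
x' = x̄ + K·y = [51/73, 53/73, 30/73]
P' = (I − K·H)·P̄ = [1091/146 -254/73 1184/73; -254/73 154/73 -596/73; 1184/73 -596/73 4471/73]

x' = [51/73, 53/73, 30/73]
P' = [1091/146 -254/73 1184/73; -254/73 154/73 -596/73; 1184/73 -596/73 4471/73]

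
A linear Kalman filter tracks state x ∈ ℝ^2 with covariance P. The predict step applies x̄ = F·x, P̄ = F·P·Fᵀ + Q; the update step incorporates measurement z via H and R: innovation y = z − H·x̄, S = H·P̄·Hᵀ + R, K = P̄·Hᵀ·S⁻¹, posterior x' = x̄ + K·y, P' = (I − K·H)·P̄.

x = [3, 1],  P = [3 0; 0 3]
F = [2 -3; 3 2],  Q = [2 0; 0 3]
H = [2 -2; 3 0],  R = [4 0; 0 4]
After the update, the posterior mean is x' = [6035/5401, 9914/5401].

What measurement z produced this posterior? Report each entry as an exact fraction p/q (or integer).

z = [-1, 3]

x̄ = F·x = [3, 11]
P̄ = F·P·Fᵀ + Q = [41 0; 0 42]
S = H·P̄·Hᵀ + R = [336 246; 246 373]
K = P̄·Hᵀ·S⁻¹ = [82/16203 1763/5401; -2611/5401 1722/5401]
x' − x̄ = [-10168/5401, -49497/5401] = K·y
y = (KᵀK)⁻¹·Kᵀ·(x' − x̄) = [15, -6]
z = y + H·x̄ = [15, -6] + [-16, 9] = [-1, 3]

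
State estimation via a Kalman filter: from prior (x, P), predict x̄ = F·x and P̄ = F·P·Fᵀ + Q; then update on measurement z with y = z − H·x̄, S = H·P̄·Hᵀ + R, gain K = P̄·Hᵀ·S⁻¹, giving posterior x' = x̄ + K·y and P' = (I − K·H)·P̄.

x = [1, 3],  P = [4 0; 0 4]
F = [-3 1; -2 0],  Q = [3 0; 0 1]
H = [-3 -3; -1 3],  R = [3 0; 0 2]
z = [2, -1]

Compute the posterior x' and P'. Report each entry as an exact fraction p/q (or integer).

x̄ = F·x = [0, -2]
P̄ = F·P·Fᵀ + Q = [43 24; 24 17]
y = z − H·x̄ = [-4, 5]
S = H·P̄·Hᵀ + R = [975 -168; -168 54]
K = P̄·Hᵀ·S⁻¹ = [-997/4071 -1831/8142; -117/1357 629/2714]
x' = x̄ + K·y = [-393/2714, -1347/2714]
P' = (I − K·H)·P̄ = [2411/8142 -139/2714; -139/2714 373/2714]

x' = [-393/2714, -1347/2714]
P' = [2411/8142 -139/2714; -139/2714 373/2714]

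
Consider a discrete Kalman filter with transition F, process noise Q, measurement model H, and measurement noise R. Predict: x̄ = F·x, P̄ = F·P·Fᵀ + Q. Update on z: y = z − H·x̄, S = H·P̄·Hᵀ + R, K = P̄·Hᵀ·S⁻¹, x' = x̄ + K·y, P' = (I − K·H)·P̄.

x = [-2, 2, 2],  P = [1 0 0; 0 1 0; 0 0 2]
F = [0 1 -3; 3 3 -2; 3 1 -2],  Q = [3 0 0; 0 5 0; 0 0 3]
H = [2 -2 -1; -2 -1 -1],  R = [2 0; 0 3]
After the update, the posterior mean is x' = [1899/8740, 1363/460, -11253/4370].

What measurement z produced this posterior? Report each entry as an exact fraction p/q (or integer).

z = [-3, -1]

x̄ = F·x = [-4, -4, -8]
P̄ = F·P·Fᵀ + Q = [22 15 13; 15 31 20; 13 20 21]
S = H·P̄·Hᵀ + R = [143 85; 85 295]
K = P̄·Hᵀ·S⁻¹ = [1283/6992 -10381/34960; -89/368 -377/1840; -463/3496 -3303/17480]
x' − x̄ = [36859/8740, 3203/460, 23707/4370] = K·y
y = (KᵀK)⁻¹·Kᵀ·(x' − x̄) = [-11, -21]
z = y + H·x̄ = [-11, -21] + [8, 20] = [-3, -1]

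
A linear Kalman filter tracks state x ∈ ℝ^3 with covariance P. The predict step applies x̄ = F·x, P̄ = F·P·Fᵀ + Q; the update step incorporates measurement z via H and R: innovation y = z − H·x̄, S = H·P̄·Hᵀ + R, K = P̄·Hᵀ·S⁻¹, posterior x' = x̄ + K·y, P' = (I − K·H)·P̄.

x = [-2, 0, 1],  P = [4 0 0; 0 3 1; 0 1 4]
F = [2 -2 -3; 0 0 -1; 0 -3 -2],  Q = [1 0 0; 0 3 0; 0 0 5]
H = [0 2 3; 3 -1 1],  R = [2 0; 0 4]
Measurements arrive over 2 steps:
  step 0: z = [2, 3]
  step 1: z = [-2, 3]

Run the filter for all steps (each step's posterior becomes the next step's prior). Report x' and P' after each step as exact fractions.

step 0: x̄ = F·x = [-7, -1, -2]
step 0: P̄ = F·P·Fᵀ + Q = [77 14 55; 14 7 11; 55 11 60]
step 0: y = z − H·x̄ = [10, 25]
step 0: S = H·P̄·Hᵀ + R = [702 734; 734 988]
step 0: K = P̄·Hᵀ·S⁻¹ = [-2241/38705 24641/77410; 3168/38705 -1103/77410; 2125/7741 98/7741]
step 0: x' = x̄ + K·y = [5867/15482, -8325/15482, 8218/7741]
step 0: P' = (I − K·H)·P̄ = [61622/38705 80454/38705 -11026/7741; 80454/38705 147408/38705 -19232/7741; -11026/7741 -19232/7741 14238/7741]
step 1: x̄ = F·x = [-10462/7741, -8218/7741, -7897/15482]
step 1: P̄ = F·P·Fᵀ + Q = [379543/38705 26302/7741 -200696/38705; 26302/7741 37461/7741 -29220/7741; -200696/38705 -29220/7741 651037/38705]
step 1: y = z − H·x̄ = [25599/15482, 100679/15482]
step 1: S = H·P̄·Hᵀ + R = [4932763/38705 707397/38705; 707397/38705 2708013/38705]
step 1: K = P̄·Hᵀ·S⁻¹ = [-12820581/110731394 108971689/332194182; -1857753/110731394 2984707/110731394; 18773593/55365697 -2748908/166097091]
step 1: x' = x̄ + K·y = [196082383/332194182, -101216929/110731394, -9473609/166097091]
step 1: P' = (I − K·H)·P̄ = [650137031/332194182 297776635/110731394 -310597216/166097091; 297776635/110731394 528091545/110731394 -176649766/55365697; -310597216/166097091 -176649766/55365697 390846718/166097091]

step 0: x' = [5867/15482, -8325/15482, 8218/7741], P' = [61622/38705 80454/38705 -11026/7741; 80454/38705 147408/38705 -19232/7741; -11026/7741 -19232/7741 14238/7741]
step 1: x' = [196082383/332194182, -101216929/110731394, -9473609/166097091], P' = [650137031/332194182 297776635/110731394 -310597216/166097091; 297776635/110731394 528091545/110731394 -176649766/55365697; -310597216/166097091 -176649766/55365697 390846718/166097091]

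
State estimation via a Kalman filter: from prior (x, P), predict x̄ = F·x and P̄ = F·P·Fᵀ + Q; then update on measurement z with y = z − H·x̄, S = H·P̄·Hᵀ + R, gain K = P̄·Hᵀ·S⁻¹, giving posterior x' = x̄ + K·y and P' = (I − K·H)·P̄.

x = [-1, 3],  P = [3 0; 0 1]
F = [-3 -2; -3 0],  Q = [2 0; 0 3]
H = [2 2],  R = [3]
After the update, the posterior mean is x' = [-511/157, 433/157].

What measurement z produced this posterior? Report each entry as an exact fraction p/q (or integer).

x̄ = F·x = [-3, 3]
P̄ = F·P·Fᵀ + Q = [33 27; 27 30]
S = H·P̄·Hᵀ + R = [471]
K = P̄·Hᵀ·S⁻¹ = [40/157; 38/157]
x' − x̄ = [-40/157, -38/157] = K·y
y = (KᵀK)⁻¹·Kᵀ·(x' − x̄) = [-1]
z = y + H·x̄ = [-1] + [0] = [-1]

z = [-1]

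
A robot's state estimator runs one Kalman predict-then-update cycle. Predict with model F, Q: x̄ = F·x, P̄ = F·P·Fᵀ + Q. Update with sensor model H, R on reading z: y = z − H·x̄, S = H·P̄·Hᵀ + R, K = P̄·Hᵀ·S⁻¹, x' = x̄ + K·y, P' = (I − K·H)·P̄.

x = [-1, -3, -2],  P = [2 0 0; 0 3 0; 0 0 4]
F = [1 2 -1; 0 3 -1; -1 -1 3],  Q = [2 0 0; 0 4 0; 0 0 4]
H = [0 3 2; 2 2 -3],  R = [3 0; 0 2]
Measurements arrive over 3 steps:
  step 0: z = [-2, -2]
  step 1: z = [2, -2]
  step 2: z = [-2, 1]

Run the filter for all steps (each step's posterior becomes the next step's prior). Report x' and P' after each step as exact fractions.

step 0: x' = [-566227/309161, -83663/309161, -226016/309161], P' = [933080/309161 -263338/309161 424560/309161; -263338/309161 137140/309161 -109086/309161; 424560/309161 -109086/309161 247650/309161]
step 1: x' = [-1665593237/1054076785, 130929937/210815357, 5672900/210815357], P' = [2352181287/1054076785 -141385886/210815357 210946143/210815357; -141385886/210815357 84983906/210815357 -56679252/210815357; 210946143/210815357 -56679252/210815357 130751493/210815357]
step 2: x' = [-474237560865/1632938885173, -1529160235/10959321377, -970634725912/1632938885173], P' = [3514860670116/1632938885173 -7036068560/10959321377 1573174740444/1632938885173; -7036068560/10959321377 17216927057/43837285508 -2798937537/10959321377; 1573174740444/1632938885173 -2798937537/10959321377 984115781508/1632938885173]

step 0: x̄ = F·x = [-5, -7, -2]
step 0: P̄ = F·P·Fᵀ + Q = [20 22 -20; 22 35 -21; -20 -21 45]
step 0: y = z − H·x̄ = [23, 16]
step 0: S = H·P̄·Hᵀ + R = [246 97; 97 1295]
step 0: K = P̄·Hᵀ·S⁻¹ = [19702/309161 32902/309161; 64416/309161 37431/309161; 56014/309161 -56001/309161]
step 0: x' = x̄ + K·y = [-566227/309161, -83663/309161, -226016/309161]
step 0: P' = (I − K·H)·P̄ = [933080/309161 -263338/309161 424560/309161; -263338/309161 137140/309161 -109086/309161; 424560/309161 -109086/309161 247650/309161]
step 1: x̄ = F·x = [-507537/309161, -24973/309161, -28158/309161]
step 1: P̄ = F·P·Fᵀ + Q = [881484/309161 401346/309161 -225658/309161; 401346/309161 3373070/309161 -1030656/309161; -225658/309161 -1030656/309161 2116194/309161]
step 1: y = z − H·x̄ = [749557/309161, 362224/309161]
step 1: S = H·P̄·Hᵀ + R = [27382017/309161 14199980/309161; 14199980/309161 54968820/309161]
step 1: K = P̄·Hᵀ·S⁻¹ = [-755124/210815357 126311569/2108153570; 47197738/210815357 28616898/210815357; 30488410/210815357 -83720697/421630714]
step 1: x' = x̄ + K·y = [-1665593237/1054076785, 130929937/210815357, 5672900/210815357]
step 1: P' = (I − K·H)·P̄ = [2352181287/1054076785 -141385886/210815357 210946143/210815357; -141385886/210815357 84983906/210815357 -56679252/210815357; 210946143/210815357 -56679252/210815357 130751493/210815357]
step 2: x̄ = F·x = [-384658367/1054076785, 387116911/210815357, 1096037052/1054076785]
step 2: P̄ = F·P·Fᵀ + Q = [3010176332/1054076785 288947388/210815357 -807355412/1054076785; 288947388/210815357 2078943587/210815357 -578894916/210815357; -807355412/1054076785 -578894916/210815357 6835359552/1054076785]
step 2: y = z − H·x̄ = [-10106981339/1054076785, 248067113/210815357]
step 2: S = H·P̄·Hᵀ + R = [89322435018/1054076785 8253504638/210815357; 8253504638/210815357 34645164406/210815357]
step 2: K = P̄·Hᵀ·S⁻¹ = [408944856/1632938885173 106724344010/1632938885173; 9753093625/43837285508 5866278039/43837285508; 239035494659/1632938885173 -320040624831/1632938885173]
step 2: x' = x̄ + K·y = [-474237560865/1632938885173, -1529160235/10959321377, -970634725912/1632938885173]
step 2: P' = (I − K·H)·P̄ = [3514860670116/1632938885173 -7036068560/10959321377 1573174740444/1632938885173; -7036068560/10959321377 17216927057/43837285508 -2798937537/10959321377; 1573174740444/1632938885173 -2798937537/10959321377 984115781508/1632938885173]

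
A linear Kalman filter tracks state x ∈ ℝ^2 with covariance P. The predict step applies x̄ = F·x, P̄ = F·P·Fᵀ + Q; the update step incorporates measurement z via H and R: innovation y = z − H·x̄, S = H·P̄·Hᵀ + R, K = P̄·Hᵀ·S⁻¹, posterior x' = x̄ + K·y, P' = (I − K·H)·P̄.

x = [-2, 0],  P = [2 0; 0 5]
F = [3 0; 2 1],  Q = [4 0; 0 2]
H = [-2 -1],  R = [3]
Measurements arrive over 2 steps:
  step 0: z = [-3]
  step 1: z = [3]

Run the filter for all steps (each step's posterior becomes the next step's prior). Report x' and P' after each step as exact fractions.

step 0: x̄ = F·x = [-6, -4]
step 0: P̄ = F·P·Fᵀ + Q = [22 12; 12 15]
step 0: y = z − H·x̄ = [-19]
step 0: S = H·P̄·Hᵀ + R = [154]
step 0: K = P̄·Hᵀ·S⁻¹ = [-4/11; -39/154]
step 0: x' = x̄ + K·y = [10/11, 125/154]
step 0: P' = (I − K·H)·P̄ = [18/11 -24/11; -24/11 789/154]
step 1: x̄ = F·x = [30/11, 405/154]
step 1: P̄ = F·P·Fᵀ + Q = [206/11 36/11; 36/11 761/154]
step 1: y = z − H·x̄ = [1707/154]
step 1: S = H·P̄·Hᵀ + R = [14775/154]
step 1: K = P̄·Hᵀ·S⁻¹ = [-6272/14775; -1769/14775]
step 1: x' = x̄ + K·y = [-9742/4925, 6416/4925]
step 1: P' = (I − K·H)·P̄ = [21254/14775 -23692/14775; -23692/14775 52691/14775]

step 0: x' = [10/11, 125/154], P' = [18/11 -24/11; -24/11 789/154]
step 1: x' = [-9742/4925, 6416/4925], P' = [21254/14775 -23692/14775; -23692/14775 52691/14775]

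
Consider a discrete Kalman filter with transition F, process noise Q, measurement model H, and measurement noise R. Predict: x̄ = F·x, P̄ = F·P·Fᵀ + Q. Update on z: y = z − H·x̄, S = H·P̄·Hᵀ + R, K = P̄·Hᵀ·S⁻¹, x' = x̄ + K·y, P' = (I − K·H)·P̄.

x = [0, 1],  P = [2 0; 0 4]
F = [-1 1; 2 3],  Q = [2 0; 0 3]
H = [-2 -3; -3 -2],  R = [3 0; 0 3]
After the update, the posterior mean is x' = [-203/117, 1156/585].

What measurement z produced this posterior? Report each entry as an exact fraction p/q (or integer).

x̄ = F·x = [1, 3]
P̄ = F·P·Fᵀ + Q = [8 8; 8 47]
S = H·P̄·Hᵀ + R = [554 434; 434 359]
K = P̄·Hᵀ·S⁻¹ = [100/351 -160/351; -1717/3510 461/1755]
x' − x̄ = [-320/117, -599/585] = K·y
y = (KᵀK)⁻¹·Kᵀ·(x' − x̄) = [8, 11]
z = y + H·x̄ = [8, 11] + [-11, -9] = [-3, 2]

z = [-3, 2]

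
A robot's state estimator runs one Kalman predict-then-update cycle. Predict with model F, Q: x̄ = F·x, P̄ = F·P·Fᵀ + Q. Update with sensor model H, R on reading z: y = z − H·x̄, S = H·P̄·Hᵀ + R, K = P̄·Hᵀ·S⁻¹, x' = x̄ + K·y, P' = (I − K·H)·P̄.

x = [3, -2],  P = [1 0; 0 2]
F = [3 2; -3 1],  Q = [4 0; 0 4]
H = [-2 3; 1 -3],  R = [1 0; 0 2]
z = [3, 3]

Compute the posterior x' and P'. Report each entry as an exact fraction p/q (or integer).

x̄ = F·x = [5, -11]
P̄ = F·P·Fᵀ + Q = [21 -5; -5 15]
y = z − H·x̄ = [46, -35]
S = H·P̄·Hᵀ + R = [280 -222; -222 188]
K = P̄·Hᵀ·S⁻¹ = [-681/839 -1287/1678; -190/839 -895/1678]
x' = x̄ + K·y = [-9217/1678, -4613/1678]
P' = (I − K·H)·P̄ = [1968/839 1085/839; 1085/839 660/839]

x' = [-9217/1678, -4613/1678]
P' = [1968/839 1085/839; 1085/839 660/839]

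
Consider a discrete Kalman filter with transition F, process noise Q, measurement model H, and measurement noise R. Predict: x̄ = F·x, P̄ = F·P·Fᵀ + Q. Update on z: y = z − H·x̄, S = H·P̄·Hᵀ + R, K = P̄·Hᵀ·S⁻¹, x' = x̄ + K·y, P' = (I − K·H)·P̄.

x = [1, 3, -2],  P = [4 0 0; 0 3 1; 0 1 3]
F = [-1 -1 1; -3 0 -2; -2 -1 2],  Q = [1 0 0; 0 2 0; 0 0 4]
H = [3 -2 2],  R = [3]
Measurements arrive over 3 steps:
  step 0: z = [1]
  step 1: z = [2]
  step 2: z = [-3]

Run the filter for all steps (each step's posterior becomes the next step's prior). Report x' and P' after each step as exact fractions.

step 0: x̄ = F·x = [-6, 1, -9]
step 0: P̄ = F·P·Fᵀ + Q = [9 8 14; 8 50 14; 14 14 31]
step 0: y = z − H·x̄ = [39]
step 0: S = H·P̄·Hᵀ + R = [368]
step 0: K = P̄·Hᵀ·S⁻¹ = [39/368; -3/23; 19/92]
step 0: x' = x̄ + K·y = [-687/368, -94/23, -87/92]
step 0: P' = (I − K·H)·P̄ = [1791/368 301/23 547/92; 301/23 1006/23 550/23; 547/92 550/23 352/23]
step 1: x̄ = F·x = [1843/368, 2757/368, 1091/184]
step 1: P̄ = F·P·Fᵀ + Q = [11543/368 23969/368 5119/184; 23969/368 65639/368 7945/184; 5119/184 7945/184 3455/92]
step 1: y = z − H·x̄ = [-3643/368]
step 1: S = H·P̄·Hᵀ + R = [130935/368]
step 1: K = P̄·Hᵀ·S⁻¹ = [2389/43645; -9197/43645; 206/1015]
step 1: x' = x̄ + K·y = [194931/43645, 418027/43645, 3979/1015]
step 1: P' = (I − K·H)·P̄ = [1322479/43645 3021853/43645 24226/1015; 3021853/43645 7095271/43645 59272/1015; 24226/1015 59272/1015 23242/1015]
step 2: x̄ = F·x = [-63123/6235, -926987/43645, -93139/8729]
step 2: P̄ = F·P·Fᵀ + Q = [1189097/6235 2155694/6235 256904/1247; 2155694/6235 28487841/43645 3203353/8729; 256904/1247 3203353/8729 2023255/8729]
step 2: y = z − H·x̄ = [272064/43645]
step 2: S = H·P̄·Hᵀ + R = [28147774/43645]
step 2: K = P̄·Hᵀ·S⁻¹ = [12774601/28147774; 10163711/14073887; 7586970/14073887]
step 2: x' = x̄ + K·y = [-102668055/14073887, -235562617/14073887, -102875413/14073887]
step 2: P' = (I − K·H)·P̄ = [1629112261/28147774 1891066643/14073887 678813398/14073887; 1891066643/14073887 4452574465/14073887 1631220067/14073887; 678813398/14073887 1631220067/14073887 624380425/14073887]

step 0: x' = [-687/368, -94/23, -87/92], P' = [1791/368 301/23 547/92; 301/23 1006/23 550/23; 547/92 550/23 352/23]
step 1: x' = [194931/43645, 418027/43645, 3979/1015], P' = [1322479/43645 3021853/43645 24226/1015; 3021853/43645 7095271/43645 59272/1015; 24226/1015 59272/1015 23242/1015]
step 2: x' = [-102668055/14073887, -235562617/14073887, -102875413/14073887], P' = [1629112261/28147774 1891066643/14073887 678813398/14073887; 1891066643/14073887 4452574465/14073887 1631220067/14073887; 678813398/14073887 1631220067/14073887 624380425/14073887]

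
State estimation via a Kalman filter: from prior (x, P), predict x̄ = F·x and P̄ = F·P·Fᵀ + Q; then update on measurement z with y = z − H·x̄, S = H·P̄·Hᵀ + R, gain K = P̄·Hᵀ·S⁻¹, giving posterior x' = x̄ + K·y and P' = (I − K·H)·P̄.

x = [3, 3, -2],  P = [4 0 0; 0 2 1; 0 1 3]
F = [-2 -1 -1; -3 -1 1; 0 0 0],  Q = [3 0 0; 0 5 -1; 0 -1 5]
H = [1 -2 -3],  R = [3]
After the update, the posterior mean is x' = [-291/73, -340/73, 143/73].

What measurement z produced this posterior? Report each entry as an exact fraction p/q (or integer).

z = [-1]

x̄ = F·x = [-7, -14, 0]
P̄ = F·P·Fᵀ + Q = [26 23 0; 23 44 -1; 0 -1 5]
S = H·P̄·Hᵀ + R = [146]
K = P̄·Hᵀ·S⁻¹ = [-10/73; -31/73; -13/146]
x' − x̄ = [220/73, 682/73, 143/73] = K·y
y = (KᵀK)⁻¹·Kᵀ·(x' − x̄) = [-22]
z = y + H·x̄ = [-22] + [21] = [-1]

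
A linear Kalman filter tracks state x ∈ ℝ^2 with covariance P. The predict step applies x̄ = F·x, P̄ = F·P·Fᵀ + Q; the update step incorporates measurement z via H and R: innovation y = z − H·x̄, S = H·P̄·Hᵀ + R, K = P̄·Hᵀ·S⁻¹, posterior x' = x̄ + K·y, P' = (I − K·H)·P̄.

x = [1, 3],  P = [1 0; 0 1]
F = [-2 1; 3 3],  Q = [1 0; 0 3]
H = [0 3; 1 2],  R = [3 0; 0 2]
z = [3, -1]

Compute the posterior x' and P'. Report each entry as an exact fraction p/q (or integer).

x̄ = F·x = [1, 12]
P̄ = F·P·Fᵀ + Q = [6 -3; -3 21]
y = z − H·x̄ = [-33, -26]
S = H·P̄·Hᵀ + R = [192 117; 117 80]
K = P̄·Hᵀ·S⁻¹ = [-240/557 351/557; 159/557 39/557]
x' = x̄ + K·y = [-649/557, 423/557]
P' = (I − K·H)·P̄ = [1182/557 -240/557; -240/557 159/557]

x' = [-649/557, 423/557]
P' = [1182/557 -240/557; -240/557 159/557]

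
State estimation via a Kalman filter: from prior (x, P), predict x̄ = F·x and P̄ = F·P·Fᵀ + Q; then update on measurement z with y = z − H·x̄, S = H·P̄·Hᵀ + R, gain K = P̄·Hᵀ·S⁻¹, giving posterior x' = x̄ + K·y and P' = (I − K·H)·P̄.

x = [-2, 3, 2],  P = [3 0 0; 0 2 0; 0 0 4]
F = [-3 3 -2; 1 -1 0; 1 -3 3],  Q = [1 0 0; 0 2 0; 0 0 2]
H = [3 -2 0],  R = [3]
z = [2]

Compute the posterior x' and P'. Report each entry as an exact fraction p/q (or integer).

x̄ = F·x = [11, -5, -5]
P̄ = F·P·Fᵀ + Q = [62 -15 -51; -15 7 9; -51 9 59]
y = z − H·x̄ = [-41]
S = H·P̄·Hᵀ + R = [769]
K = P̄·Hᵀ·S⁻¹ = [216/769; -59/769; -171/769]
x' = x̄ + K·y = [-397/769, -1426/769, 3166/769]
P' = (I − K·H)·P̄ = [1022/769 1209/769 -2283/769; 1209/769 1902/769 -3168/769; -2283/769 -3168/769 16130/769]

x' = [-397/769, -1426/769, 3166/769]
P' = [1022/769 1209/769 -2283/769; 1209/769 1902/769 -3168/769; -2283/769 -3168/769 16130/769]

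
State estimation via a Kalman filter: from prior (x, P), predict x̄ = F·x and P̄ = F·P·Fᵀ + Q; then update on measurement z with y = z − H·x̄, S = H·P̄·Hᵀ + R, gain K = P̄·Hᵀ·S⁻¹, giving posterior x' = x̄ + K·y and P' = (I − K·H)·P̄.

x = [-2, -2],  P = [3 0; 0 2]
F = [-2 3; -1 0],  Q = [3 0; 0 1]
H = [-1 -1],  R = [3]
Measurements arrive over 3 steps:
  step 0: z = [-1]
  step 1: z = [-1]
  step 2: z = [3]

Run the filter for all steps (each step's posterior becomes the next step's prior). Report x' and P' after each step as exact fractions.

step 0: x' = [-5/4, 57/26], P' = [15/4 -3/2; -3/2 27/13]
step 1: x' = [1691/899, -501/899], P' = [14553/4495 -4149/4495; -4149/4495 6762/4495]
step 2: x' = [-326557/148991, -299017/297982], P' = [467799/148991 -131955/148991; -131955/148991 445713/297982]

step 0: x̄ = F·x = [-2, 2]
step 0: P̄ = F·P·Fᵀ + Q = [33 6; 6 4]
step 0: y = z − H·x̄ = [-1]
step 0: S = H·P̄·Hᵀ + R = [52]
step 0: K = P̄·Hᵀ·S⁻¹ = [-3/4; -5/26]
step 0: x' = x̄ + K·y = [-5/4, 57/26]
step 0: P' = (I − K·H)·P̄ = [15/4 -3/2; -3/2 27/13]
step 1: x̄ = F·x = [118/13, 5/4]
step 1: P̄ = F·P·Fᵀ + Q = [711/13 12; 12 19/4]
step 1: y = z − H·x̄ = [485/52]
step 1: S = H·P̄·Hᵀ + R = [4495/52]
step 1: K = P̄·Hᵀ·S⁻¹ = [-3468/4495; -871/4495]
step 1: x' = x̄ + K·y = [1691/899, -501/899]
step 1: P' = (I − K·H)·P̄ = [14553/4495 -4149/4495; -4149/4495 6762/4495]
step 2: x̄ = F·x = [-4885/899, -1691/899]
step 2: P̄ = F·P·Fᵀ + Q = [182343/4495 41553/4495; 41553/4495 19048/4495]
step 2: y = z − H·x̄ = [-3879/899]
step 2: S = H·P̄·Hᵀ + R = [297982/4495]
step 2: K = P̄·Hᵀ·S⁻¹ = [-111948/148991; -60601/297982]
step 2: x' = x̄ + K·y = [-326557/148991, -299017/297982]
step 2: P' = (I − K·H)·P̄ = [467799/148991 -131955/148991; -131955/148991 445713/297982]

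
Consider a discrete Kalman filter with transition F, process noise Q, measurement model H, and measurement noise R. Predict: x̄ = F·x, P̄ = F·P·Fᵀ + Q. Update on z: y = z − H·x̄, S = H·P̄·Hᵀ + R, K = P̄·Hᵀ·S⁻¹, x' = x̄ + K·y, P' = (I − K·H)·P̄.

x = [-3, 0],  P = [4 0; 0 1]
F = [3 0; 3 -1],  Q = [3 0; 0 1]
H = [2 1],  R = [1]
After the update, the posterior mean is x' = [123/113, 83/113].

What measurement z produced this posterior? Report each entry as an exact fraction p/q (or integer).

x̄ = F·x = [-9, -9]
P̄ = F·P·Fᵀ + Q = [39 36; 36 38]
S = H·P̄·Hᵀ + R = [339]
K = P̄·Hᵀ·S⁻¹ = [38/113; 110/339]
x' − x̄ = [1140/113, 1100/113] = K·y
y = (KᵀK)⁻¹·Kᵀ·(x' − x̄) = [30]
z = y + H·x̄ = [30] + [-27] = [3]

z = [3]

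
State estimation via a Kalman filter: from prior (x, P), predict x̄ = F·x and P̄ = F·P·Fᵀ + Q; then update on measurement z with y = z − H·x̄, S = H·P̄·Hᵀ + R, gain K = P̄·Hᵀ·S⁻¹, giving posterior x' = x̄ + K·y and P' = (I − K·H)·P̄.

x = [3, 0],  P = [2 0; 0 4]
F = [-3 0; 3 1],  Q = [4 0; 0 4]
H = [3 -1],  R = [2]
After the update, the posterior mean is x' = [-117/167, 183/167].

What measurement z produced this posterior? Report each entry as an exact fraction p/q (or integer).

z = [-3]

x̄ = F·x = [-9, 9]
P̄ = F·P·Fᵀ + Q = [22 -18; -18 26]
S = H·P̄·Hᵀ + R = [334]
K = P̄·Hᵀ·S⁻¹ = [42/167; -40/167]
x' − x̄ = [1386/167, -1320/167] = K·y
y = (KᵀK)⁻¹·Kᵀ·(x' − x̄) = [33]
z = y + H·x̄ = [33] + [-36] = [-3]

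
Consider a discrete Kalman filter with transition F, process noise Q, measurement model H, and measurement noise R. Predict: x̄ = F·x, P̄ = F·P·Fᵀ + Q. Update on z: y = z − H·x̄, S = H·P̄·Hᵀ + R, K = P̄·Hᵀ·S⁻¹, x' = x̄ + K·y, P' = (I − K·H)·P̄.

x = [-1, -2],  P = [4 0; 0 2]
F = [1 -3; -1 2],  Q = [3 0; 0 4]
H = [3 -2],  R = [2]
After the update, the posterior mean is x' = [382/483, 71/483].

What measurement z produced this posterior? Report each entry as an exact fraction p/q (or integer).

z = [2]

x̄ = F·x = [5, -3]
P̄ = F·P·Fᵀ + Q = [25 -16; -16 16]
S = H·P̄·Hᵀ + R = [483]
K = P̄·Hᵀ·S⁻¹ = [107/483; -80/483]
x' − x̄ = [-2033/483, 1520/483] = K·y
y = (KᵀK)⁻¹·Kᵀ·(x' − x̄) = [-19]
z = y + H·x̄ = [-19] + [21] = [2]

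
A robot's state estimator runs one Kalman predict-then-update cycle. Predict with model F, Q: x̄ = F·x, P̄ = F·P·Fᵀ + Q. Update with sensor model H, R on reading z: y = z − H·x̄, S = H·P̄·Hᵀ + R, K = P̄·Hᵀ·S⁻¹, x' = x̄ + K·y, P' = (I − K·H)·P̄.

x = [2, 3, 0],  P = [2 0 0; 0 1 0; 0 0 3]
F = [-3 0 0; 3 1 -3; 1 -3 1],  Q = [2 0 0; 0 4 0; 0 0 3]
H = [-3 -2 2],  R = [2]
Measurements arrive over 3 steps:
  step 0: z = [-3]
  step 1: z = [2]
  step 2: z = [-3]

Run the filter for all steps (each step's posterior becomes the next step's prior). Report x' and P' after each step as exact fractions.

step 0: x' = [-420/59, 1274/177, -887/177], P' = [964/59 -1410/59 30/59; -1410/59 7168/177 794/177; 30/59 794/177 961/177]
step 1: x' = [-497403/211255, 2489381/211255, 1948546/211255], P' = [498857/211255 -696024/211255 15231/211255; -696024/211255 6318243/211255 5291243/211255; 15231/211255 5291243/211255 5381163/211255]
step 2: x' = [311221521/150994945, -3208598154/150994945, -594887644/30198989], P' = [355127042/150994945 -545437548/150994945 -7713498/30198989; -545437548/150994945 16707411657/150994945 3179607121/30198989; -7713498/30198989 3179607121/30198989 3177104020/30198989]

step 0: x̄ = F·x = [-6, 9, -7]
step 0: P̄ = F·P·Fᵀ + Q = [20 -18 -6; -18 50 -6; -6 -6 17]
step 0: y = z − H·x̄ = [11]
step 0: S = H·P̄·Hᵀ + R = [354]
step 0: K = P̄·Hᵀ·S⁻¹ = [-6/59; -29/177; 32/177]
step 0: x' = x̄ + K·y = [-420/59, 1274/177, -887/177]
step 0: P' = (I − K·H)·P̄ = [964/59 -1410/59 30/59; -1410/59 7168/177 794/177; 30/59 794/177 961/177]
step 1: x̄ = F·x = [1260/59, 155/177, -5969/177]
step 1: P̄ = F·P·Fᵀ + Q = [8794/59 -4176/59 -15672/59; -4176/59 10789/177 26069/177; -15672/59 26069/177 89692/177]
step 1: y = z − H·x̄ = [23942/177]
step 1: S = H·P̄·Hᵀ + R = [845020/177]
step 1: K = P̄·Hᵀ·S⁻¹ = [-74061/422510; 17036/211255; 134147/422510]
step 1: x' = x̄ + K·y = [-497403/211255, 2489381/211255, 1948546/211255]
step 1: P' = (I − K·H)·P̄ = [498857/211255 -696024/211255 15231/211255; -696024/211255 6318243/211255 5291243/211255; 15231/211255 5291243/211255 5381163/211255]
step 2: x̄ = F·x = [1492209/211255, -4848466/211255, -109400/3841]
step 2: P̄ = F·P·Fᵀ + Q = [4912223/211255 -2264562/211255 -141936/3841; -2264562/211255 23885683/211255 452345/3841; -141936/3841 452345/3841 651584/3841]
step 2: y = z − H·x̄ = [1235986/42251]
step 2: S = H·P̄·Hᵀ + R = [30198989/42251]
step 2: K = P̄·Hᵀ·S⁻¹ = [-5164101/30198989; 1756054/30198989; 9067146/30198989]
step 2: x' = x̄ + K·y = [311221521/150994945, -3208598154/150994945, -594887644/30198989]
step 2: P' = (I − K·H)·P̄ = [355127042/150994945 -545437548/150994945 -7713498/30198989; -545437548/150994945 16707411657/150994945 3179607121/30198989; -7713498/30198989 3179607121/30198989 3177104020/30198989]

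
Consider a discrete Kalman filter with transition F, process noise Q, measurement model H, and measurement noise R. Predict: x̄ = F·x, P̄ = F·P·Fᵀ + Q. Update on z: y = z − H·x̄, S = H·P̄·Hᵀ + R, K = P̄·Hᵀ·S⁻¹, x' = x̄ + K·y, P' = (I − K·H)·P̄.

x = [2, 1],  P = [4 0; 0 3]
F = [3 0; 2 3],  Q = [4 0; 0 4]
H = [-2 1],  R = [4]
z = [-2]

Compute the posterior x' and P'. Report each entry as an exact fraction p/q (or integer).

x̄ = F·x = [6, 7]
P̄ = F·P·Fᵀ + Q = [40 24; 24 47]
y = z − H·x̄ = [3]
S = H·P̄·Hᵀ + R = [115]
K = P̄·Hᵀ·S⁻¹ = [-56/115; -1/115]
x' = x̄ + K·y = [522/115, 802/115]
P' = (I − K·H)·P̄ = [1464/115 2704/115; 2704/115 5404/115]

x' = [522/115, 802/115]
P' = [1464/115 2704/115; 2704/115 5404/115]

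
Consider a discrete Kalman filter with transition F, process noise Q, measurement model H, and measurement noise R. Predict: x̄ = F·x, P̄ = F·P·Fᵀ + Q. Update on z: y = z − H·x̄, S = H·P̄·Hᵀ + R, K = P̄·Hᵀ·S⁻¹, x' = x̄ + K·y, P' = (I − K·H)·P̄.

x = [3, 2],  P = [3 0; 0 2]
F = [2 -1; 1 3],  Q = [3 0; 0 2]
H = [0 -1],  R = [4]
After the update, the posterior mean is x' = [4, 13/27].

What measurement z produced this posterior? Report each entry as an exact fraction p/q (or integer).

z = [1]

x̄ = F·x = [4, 9]
P̄ = F·P·Fᵀ + Q = [17 0; 0 23]
S = H·P̄·Hᵀ + R = [27]
K = P̄·Hᵀ·S⁻¹ = [0; -23/27]
x' − x̄ = [0, -230/27] = K·y
y = (KᵀK)⁻¹·Kᵀ·(x' − x̄) = [10]
z = y + H·x̄ = [10] + [-9] = [1]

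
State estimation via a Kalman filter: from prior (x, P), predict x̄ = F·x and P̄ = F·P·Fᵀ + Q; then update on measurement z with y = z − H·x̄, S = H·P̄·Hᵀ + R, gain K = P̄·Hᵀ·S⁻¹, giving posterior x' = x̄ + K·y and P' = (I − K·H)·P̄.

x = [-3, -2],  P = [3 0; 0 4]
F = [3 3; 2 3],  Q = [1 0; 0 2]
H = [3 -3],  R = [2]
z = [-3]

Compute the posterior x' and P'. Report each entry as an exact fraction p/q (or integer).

x̄ = F·x = [-15, -12]
P̄ = F·P·Fᵀ + Q = [64 54; 54 50]
y = z − H·x̄ = [6]
S = H·P̄·Hᵀ + R = [56]
K = P̄·Hᵀ·S⁻¹ = [15/28; 3/14]
x' = x̄ + K·y = [-165/14, -75/7]
P' = (I − K·H)·P̄ = [671/14 333/7; 333/7 332/7]

x' = [-165/14, -75/7]
P' = [671/14 333/7; 333/7 332/7]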